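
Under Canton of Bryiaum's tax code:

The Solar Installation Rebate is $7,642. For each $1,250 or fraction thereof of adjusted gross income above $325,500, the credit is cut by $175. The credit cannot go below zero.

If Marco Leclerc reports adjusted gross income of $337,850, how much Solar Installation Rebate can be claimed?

$5,892

Solar Installation Rebate: income exceeds $325,500 by $12,350, which is 10 full-or-partial $1,250 increments; reduction = 10 × $175 = $1,750, leaving $5,892.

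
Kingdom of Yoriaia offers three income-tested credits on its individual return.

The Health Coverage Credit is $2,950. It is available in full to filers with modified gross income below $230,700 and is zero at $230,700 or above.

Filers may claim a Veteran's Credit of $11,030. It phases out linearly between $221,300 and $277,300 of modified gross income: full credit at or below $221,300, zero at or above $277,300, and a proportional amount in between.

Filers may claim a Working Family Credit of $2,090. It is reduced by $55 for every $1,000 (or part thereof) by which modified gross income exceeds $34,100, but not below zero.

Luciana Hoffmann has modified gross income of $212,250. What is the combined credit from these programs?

$13,980

Health Coverage Credit: $212,250 is below the $230,700 cutoff, so the full $2,950 applies.
Veteran's Credit: $212,250 is at or below the $221,300 threshold, so the full $11,030 applies.
Working Family Credit: income exceeds $34,100 by $178,150 → 179 increments × $55 = $9,845 ≥ base, so the credit is $0.
Total: $2,950 + $11,030 + $0 = $13,980.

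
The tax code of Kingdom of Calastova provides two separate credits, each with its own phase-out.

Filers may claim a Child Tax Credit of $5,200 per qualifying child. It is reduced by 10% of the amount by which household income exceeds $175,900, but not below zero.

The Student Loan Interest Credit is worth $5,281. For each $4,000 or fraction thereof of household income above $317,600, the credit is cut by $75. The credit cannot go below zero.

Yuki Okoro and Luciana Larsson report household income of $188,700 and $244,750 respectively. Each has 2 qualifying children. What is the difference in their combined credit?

Yuki ($188,700): Child Tax Credit: base = 2 × $5,200 = $10,400. 10% of the $12,800 excess over $175,900 is $1,280; credit = $10,400 − $1,280 = $9,120. Student Loan Interest Credit: $188,700 is at or below the $317,600 threshold, so the full $5,281 applies. total $9,120 + $5,281 = $14,401
Luciana ($244,750): Child Tax Credit: base = 2 × $5,200 = $10,400. 10% of the $68,850 excess over $175,900 is $6,885; credit = $10,400 − $6,885 = $3,515. Student Loan Interest Credit: $244,750 is at or below the $317,600 threshold, so the full $5,281 applies. total $3,515 + $5,281 = $8,796
Difference: |$14,401 − $8,796| = $5,605.

$5,605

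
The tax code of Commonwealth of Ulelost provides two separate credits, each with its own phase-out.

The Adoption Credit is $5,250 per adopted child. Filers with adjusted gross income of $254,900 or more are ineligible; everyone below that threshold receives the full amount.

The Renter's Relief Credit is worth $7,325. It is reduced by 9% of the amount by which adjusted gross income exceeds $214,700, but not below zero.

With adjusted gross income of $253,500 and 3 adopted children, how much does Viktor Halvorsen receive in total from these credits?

$19,583

Adoption Credit: base = 3 × $5,250 = $15,750. $253,500 is below the $254,900 cutoff, so the full $15,750 applies.
Renter's Relief Credit: 9% of the $38,800 excess over $214,700 is $3,492; credit = $7,325 − $3,492 = $3,833.
Total: $15,750 + $3,833 = $19,583.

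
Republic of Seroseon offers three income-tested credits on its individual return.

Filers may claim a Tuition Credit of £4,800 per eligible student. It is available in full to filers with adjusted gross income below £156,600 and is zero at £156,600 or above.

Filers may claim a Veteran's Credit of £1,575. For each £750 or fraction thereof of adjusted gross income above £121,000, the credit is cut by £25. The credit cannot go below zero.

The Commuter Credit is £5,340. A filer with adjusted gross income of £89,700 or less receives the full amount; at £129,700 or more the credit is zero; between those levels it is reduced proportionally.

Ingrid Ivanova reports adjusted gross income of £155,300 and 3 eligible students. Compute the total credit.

£14,825

Tuition Credit: base = 3 × £4,800 = £14,400. £155,300 is below the £156,600 cutoff, so the full £14,400 applies.
Veteran's Credit: income exceeds £121,000 by £34,300, which is 46 full-or-partial £750 increments; reduction = 46 × £25 = £1,150, leaving £425.
Commuter Credit: £155,300 is at or above £129,700, so the credit is £0.
Total: £14,400 + £425 + £0 = £14,825.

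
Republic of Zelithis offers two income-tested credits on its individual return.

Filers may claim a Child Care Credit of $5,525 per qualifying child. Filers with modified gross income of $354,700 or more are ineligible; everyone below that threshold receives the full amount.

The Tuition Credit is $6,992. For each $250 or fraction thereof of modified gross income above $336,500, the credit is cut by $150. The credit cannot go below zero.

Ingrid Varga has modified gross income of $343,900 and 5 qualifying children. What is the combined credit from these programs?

Child Care Credit: base = 5 × $5,525 = $27,625. $343,900 is below the $354,700 cutoff, so the full $27,625 applies.
Tuition Credit: income exceeds $336,500 by $7,400, which is 30 full-or-partial $250 increments; reduction = 30 × $150 = $4,500, leaving $2,492.
Total: $27,625 + $2,492 = $30,117.

$30,117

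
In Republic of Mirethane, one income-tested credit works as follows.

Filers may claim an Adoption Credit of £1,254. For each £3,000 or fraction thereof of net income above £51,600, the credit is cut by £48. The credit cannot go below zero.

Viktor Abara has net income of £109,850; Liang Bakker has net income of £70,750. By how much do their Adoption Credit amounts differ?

£624

Viktor (£109,850): Adoption Credit: income exceeds £51,600 by £58,250, which is 20 full-or-partial £3,000 increments; reduction = 20 × £48 = £960, leaving £294.
Liang (£70,750): Adoption Credit: income exceeds £51,600 by £19,150, which is 7 full-or-partial £3,000 increments; reduction = 7 × £48 = £336, leaving £918.
Difference: |£294 − £918| = £624.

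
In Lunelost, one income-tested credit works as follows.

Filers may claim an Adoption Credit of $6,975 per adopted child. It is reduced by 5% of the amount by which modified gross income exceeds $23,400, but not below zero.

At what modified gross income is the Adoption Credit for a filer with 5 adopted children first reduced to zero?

Full credit = 5 × $6,975 = $34,875.
The credit falls by 5% of each dollar above $23,400, so it reaches zero when the excess is $34,875 / 5% = $697,500: income = $23,400 + $697,500 = $720,900.

$720,900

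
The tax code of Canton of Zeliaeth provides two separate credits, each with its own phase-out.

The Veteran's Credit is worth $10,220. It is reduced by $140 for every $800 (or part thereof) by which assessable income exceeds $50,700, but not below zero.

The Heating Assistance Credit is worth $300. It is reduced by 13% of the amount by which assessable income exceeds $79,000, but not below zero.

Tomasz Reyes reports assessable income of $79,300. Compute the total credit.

$5,441

Veteran's Credit: income exceeds $50,700 by $28,600, which is 36 full-or-partial $800 increments; reduction = 36 × $140 = $5,040, leaving $5,180.
Heating Assistance Credit: 13% of the $300 excess over $79,000 is $39; credit = $300 − $39 = $261.
Total: $5,180 + $261 = $5,441.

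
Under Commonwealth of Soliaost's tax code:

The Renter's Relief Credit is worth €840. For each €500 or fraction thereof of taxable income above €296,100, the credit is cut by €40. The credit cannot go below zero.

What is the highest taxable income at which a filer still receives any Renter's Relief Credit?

After 20 increments the reduction is 20 × €40 = €800, leaving €40; one more increment wipes it out. Increment 20 ends at excess 20 × €500 = €10,000, so the highest qualifying income is €296,100 + €10,000 = €306,100.

€306,100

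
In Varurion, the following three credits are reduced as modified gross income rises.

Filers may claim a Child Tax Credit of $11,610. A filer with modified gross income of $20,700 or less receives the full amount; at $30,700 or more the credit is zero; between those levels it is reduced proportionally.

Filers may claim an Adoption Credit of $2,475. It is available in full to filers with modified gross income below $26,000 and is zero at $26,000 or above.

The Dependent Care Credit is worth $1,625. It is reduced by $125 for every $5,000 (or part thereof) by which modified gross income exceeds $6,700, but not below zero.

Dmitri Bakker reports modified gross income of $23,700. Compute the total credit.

$11,727

Child Tax Credit: $23,700 is $3,000 into a $10,000 phase-out range, leaving 7,000/10,000 of the credit: $11,610 × 7,000/10,000 = $8,127.
Adoption Credit: $23,700 is below the $26,000 cutoff, so the full $2,475 applies.
Dependent Care Credit: income exceeds $6,700 by $17,000, which is 4 full-or-partial $5,000 increments; reduction = 4 × $125 = $500, leaving $1,125.
Total: $8,127 + $2,475 + $1,125 = $11,727.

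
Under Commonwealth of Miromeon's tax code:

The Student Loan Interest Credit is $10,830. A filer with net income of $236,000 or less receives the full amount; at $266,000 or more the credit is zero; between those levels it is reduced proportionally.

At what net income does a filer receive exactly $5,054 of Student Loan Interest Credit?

$252,000

$5,054 is 5,054/10,830 of the full $10,830, so 5,776/10,830 of the $30,000 range has been used: income = $236,000 + $30,000 × 5,776/10,830 = $252,000.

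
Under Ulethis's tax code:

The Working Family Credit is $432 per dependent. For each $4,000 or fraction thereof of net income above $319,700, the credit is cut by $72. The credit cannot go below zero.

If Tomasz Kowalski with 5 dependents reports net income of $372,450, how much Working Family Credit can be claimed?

Working Family Credit: base = 5 × $432 = $2,160. income exceeds $319,700 by $52,750, which is 14 full-or-partial $4,000 increments; reduction = 14 × $72 = $1,008, leaving $1,152.

$1,152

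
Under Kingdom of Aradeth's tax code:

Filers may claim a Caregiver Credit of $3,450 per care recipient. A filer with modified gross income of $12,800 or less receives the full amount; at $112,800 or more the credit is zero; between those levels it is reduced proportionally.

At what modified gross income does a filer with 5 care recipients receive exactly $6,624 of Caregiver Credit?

Full credit = 5 × $3,450 = $17,250.
$6,624 is 6,624/17,250 of the full $17,250, so 10,626/17,250 of the $100,000 range has been used: income = $12,800 + $100,000 × 10,626/17,250 = $74,400.

$74,400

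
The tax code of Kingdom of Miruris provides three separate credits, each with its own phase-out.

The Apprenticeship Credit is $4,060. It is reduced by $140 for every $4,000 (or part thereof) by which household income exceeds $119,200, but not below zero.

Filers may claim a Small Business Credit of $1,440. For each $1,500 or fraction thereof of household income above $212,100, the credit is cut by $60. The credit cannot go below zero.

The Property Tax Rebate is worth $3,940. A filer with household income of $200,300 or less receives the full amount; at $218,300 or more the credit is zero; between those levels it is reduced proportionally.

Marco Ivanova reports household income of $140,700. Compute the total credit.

Apprenticeship Credit: income exceeds $119,200 by $21,500, which is 6 full-or-partial $4,000 increments; reduction = 6 × $140 = $840, leaving $3,220.
Small Business Credit: $140,700 is at or below the $212,100 threshold, so the full $1,440 applies.
Property Tax Rebate: $140,700 is at or below the $200,300 threshold, so the full $3,940 applies.
Total: $3,220 + $1,440 + $3,940 = $8,600.

$8,600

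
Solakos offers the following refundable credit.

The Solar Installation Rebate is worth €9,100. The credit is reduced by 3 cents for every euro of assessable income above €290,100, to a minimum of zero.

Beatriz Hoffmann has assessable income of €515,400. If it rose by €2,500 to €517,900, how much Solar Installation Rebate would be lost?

€75

At €515,400 — 3% of the €225,300 excess over €290,100 is €6,759; credit = €9,100 − €6,759 = €2,341.
At €517,900 — 3% of the €227,800 excess over €290,100 is €6,834; credit = €9,100 − €6,834 = €2,266.
Lost: €2,341 − €2,266 = €75.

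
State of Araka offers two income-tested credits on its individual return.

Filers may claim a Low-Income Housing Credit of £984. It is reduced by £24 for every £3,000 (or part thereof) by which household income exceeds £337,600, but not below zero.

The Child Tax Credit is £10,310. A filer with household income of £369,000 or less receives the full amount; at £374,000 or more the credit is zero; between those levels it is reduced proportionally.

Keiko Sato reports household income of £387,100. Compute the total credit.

Low-Income Housing Credit: income exceeds £337,600 by £49,500, which is 17 full-or-partial £3,000 increments; reduction = 17 × £24 = £408, leaving £576.
Child Tax Credit: £387,100 is at or above £374,000, so the credit is £0.
Total: £576 + £0 = £576.

£576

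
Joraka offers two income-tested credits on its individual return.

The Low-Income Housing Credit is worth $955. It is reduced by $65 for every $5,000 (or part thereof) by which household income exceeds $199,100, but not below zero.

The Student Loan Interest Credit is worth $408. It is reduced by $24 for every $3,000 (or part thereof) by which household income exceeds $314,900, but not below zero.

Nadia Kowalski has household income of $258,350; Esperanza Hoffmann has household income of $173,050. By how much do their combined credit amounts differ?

$780

Nadia ($258,350): Low-Income Housing Credit: income exceeds $199,100 by $59,250, which is 12 full-or-partial $5,000 increments; reduction = 12 × $65 = $780, leaving $175. Student Loan Interest Credit: $258,350 is at or below the $314,900 threshold, so the full $408 applies. total $175 + $408 = $583
Esperanza ($173,050): Low-Income Housing Credit: $173,050 is at or below the $199,100 threshold, so the full $955 applies. Student Loan Interest Credit: $173,050 is at or below the $314,900 threshold, so the full $408 applies. total $955 + $408 = $1,363
Difference: |$583 − $1,363| = $780.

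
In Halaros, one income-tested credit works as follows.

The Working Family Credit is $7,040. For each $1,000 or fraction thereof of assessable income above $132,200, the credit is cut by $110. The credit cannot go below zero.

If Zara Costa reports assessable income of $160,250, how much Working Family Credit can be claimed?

$3,850

Working Family Credit: income exceeds $132,200 by $28,050, which is 29 full-or-partial $1,000 increments; reduction = 29 × $110 = $3,190, leaving $3,850.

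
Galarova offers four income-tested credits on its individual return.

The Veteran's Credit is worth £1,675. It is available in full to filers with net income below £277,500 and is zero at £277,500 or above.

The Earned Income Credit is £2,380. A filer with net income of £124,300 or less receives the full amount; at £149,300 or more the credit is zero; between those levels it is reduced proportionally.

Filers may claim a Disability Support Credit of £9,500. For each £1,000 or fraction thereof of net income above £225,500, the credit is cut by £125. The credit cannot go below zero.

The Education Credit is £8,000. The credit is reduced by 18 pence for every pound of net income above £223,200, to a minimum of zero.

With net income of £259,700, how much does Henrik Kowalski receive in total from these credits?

£8,230

Veteran's Credit: £259,700 is below the £277,500 cutoff, so the full £1,675 applies.
Earned Income Credit: £259,700 is at or above £149,300, so the credit is £0.
Disability Support Credit: income exceeds £225,500 by £34,200, which is 35 full-or-partial £1,000 increments; reduction = 35 × £125 = £4,375, leaving £5,125.
Education Credit: 18% of the £36,500 excess over £223,200 is £6,570; credit = £8,000 − £6,570 = £1,430.
Total: £1,675 + £0 + £5,125 + £1,430 = £8,230.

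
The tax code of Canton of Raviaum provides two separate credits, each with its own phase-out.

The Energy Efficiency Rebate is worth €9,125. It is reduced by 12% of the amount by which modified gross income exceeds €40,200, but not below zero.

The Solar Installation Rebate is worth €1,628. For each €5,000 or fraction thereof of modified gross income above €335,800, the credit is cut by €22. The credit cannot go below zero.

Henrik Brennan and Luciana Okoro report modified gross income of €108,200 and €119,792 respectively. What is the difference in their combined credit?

Henrik (€108,200): Energy Efficiency Rebate: 12% of the €68,000 excess over €40,200 is €8,160; credit = €9,125 − €8,160 = €965. Solar Installation Rebate: €108,200 is at or below the €335,800 threshold, so the full €1,628 applies. total €965 + €1,628 = €2,593
Luciana (€119,792): Energy Efficiency Rebate: 12% of the €79,592 excess over €40,200 is €9,551.04 ≥ base, so the credit is €0. Solar Installation Rebate: €119,792 is at or below the €335,800 threshold, so the full €1,628 applies. total €0 + €1,628 = €1,628
Difference: |€2,593 − €1,628| = €965.

€965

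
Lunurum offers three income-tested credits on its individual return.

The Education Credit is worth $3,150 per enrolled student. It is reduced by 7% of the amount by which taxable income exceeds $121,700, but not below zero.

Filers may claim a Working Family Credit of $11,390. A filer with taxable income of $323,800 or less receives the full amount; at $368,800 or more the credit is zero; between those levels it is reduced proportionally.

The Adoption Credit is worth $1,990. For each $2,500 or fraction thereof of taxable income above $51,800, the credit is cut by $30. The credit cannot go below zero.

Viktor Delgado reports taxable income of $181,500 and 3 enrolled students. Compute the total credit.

Education Credit: base = 3 × $3,150 = $9,450. 7% of the $59,800 excess over $121,700 is $4,186; credit = $9,450 − $4,186 = $5,264.
Working Family Credit: $181,500 is at or below the $323,800 threshold, so the full $11,390 applies.
Adoption Credit: income exceeds $51,800 by $129,700, which is 52 full-or-partial $2,500 increments; reduction = 52 × $30 = $1,560, leaving $430.
Total: $5,264 + $11,390 + $430 = $17,084.

$17,084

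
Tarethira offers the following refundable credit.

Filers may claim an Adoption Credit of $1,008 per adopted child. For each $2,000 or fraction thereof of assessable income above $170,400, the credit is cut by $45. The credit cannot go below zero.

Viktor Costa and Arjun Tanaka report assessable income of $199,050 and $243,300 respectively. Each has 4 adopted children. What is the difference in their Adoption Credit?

$990

Viktor ($199,050): Adoption Credit: base = 4 × $1,008 = $4,032. income exceeds $170,400 by $28,650, which is 15 full-or-partial $2,000 increments; reduction = 15 × $45 = $675, leaving $3,357.
Arjun ($243,300): Adoption Credit: base = 4 × $1,008 = $4,032. income exceeds $170,400 by $72,900, which is 37 full-or-partial $2,000 increments; reduction = 37 × $45 = $1,665, leaving $2,367.
Difference: |$3,357 − $2,367| = $990.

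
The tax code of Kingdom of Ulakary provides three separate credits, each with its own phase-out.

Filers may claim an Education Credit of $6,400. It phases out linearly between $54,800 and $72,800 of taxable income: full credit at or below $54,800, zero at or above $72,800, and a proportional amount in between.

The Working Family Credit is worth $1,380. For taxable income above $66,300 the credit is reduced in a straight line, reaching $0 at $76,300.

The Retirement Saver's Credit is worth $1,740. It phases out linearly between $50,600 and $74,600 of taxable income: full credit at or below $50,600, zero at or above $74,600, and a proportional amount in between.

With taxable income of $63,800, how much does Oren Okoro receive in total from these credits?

$5,363

Education Credit: $63,800 is $9,000 into a $18,000 phase-out range, leaving 9,000/18,000 of the credit: $6,400 × 9,000/18,000 = $3,200.
Working Family Credit: $63,800 is at or below the $66,300 threshold, so the full $1,380 applies.
Retirement Saver's Credit: $63,800 is $13,200 into a $24,000 phase-out range, leaving 10,800/24,000 of the credit: $1,740 × 10,800/24,000 = $783.
Total: $3,200 + $1,380 + $783 = $5,363.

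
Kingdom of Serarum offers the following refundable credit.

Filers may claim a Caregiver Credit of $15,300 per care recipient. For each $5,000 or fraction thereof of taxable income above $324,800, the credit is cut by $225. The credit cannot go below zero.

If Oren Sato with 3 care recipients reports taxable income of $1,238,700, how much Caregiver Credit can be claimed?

$4,725

Caregiver Credit: base = 3 × $15,300 = $45,900. income exceeds $324,800 by $913,900, which is 183 full-or-partial $5,000 increments; reduction = 183 × $225 = $41,175, leaving $4,725.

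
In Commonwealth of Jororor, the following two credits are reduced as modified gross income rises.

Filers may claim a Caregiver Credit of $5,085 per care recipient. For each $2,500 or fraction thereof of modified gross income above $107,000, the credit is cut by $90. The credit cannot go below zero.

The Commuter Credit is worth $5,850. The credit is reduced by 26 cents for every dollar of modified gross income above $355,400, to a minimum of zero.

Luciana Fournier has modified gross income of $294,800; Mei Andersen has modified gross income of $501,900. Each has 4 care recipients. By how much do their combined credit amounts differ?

Luciana ($294,800): Caregiver Credit: base = 4 × $5,085 = $20,340. income exceeds $107,000 by $187,800, which is 76 full-or-partial $2,500 increments; reduction = 76 × $90 = $6,840, leaving $13,500. Commuter Credit: $294,800 is at or below the $355,400 threshold, so the full $5,850 applies. total $13,500 + $5,850 = $19,350
Mei ($501,900): Caregiver Credit: base = 4 × $5,085 = $20,340. income exceeds $107,000 by $394,900, which is 158 full-or-partial $2,500 increments; reduction = 158 × $90 = $14,220, leaving $6,120. Commuter Credit: 26% of the $146,500 excess over $355,400 is $38,090 ≥ base, so the credit is $0. total $6,120 + $0 = $6,120
Difference: |$19,350 − $6,120| = $13,230.

$13,230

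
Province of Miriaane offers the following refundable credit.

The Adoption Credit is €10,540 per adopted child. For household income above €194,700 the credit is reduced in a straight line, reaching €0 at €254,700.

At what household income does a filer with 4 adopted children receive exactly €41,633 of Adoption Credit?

€195,450

Full credit = 4 × €10,540 = €42,160.
€41,633 is 41,633/42,160 of the full €42,160, so 527/42,160 of the €60,000 range has been used: income = €194,700 + €60,000 × 527/42,160 = €195,450.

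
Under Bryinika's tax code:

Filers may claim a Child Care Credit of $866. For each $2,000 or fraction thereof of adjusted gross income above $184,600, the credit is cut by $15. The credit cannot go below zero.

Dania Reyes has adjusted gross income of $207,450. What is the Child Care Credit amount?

Child Care Credit: income exceeds $184,600 by $22,850, which is 12 full-or-partial $2,000 increments; reduction = 12 × $15 = $180, leaving $686.

$686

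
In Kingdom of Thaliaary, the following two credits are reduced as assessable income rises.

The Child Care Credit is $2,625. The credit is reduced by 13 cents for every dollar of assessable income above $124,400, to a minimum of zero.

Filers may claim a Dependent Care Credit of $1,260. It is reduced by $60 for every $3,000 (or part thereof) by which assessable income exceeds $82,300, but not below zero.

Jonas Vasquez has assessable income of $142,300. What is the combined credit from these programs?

Child Care Credit: 13% of the $17,900 excess over $124,400 is $2,327; credit = $2,625 − $2,327 = $298.
Dependent Care Credit: income exceeds $82,300 by $60,000, which is 20 full-or-partial $3,000 increments; reduction = 20 × $60 = $1,200, leaving $60.
Total: $298 + $60 = $358.

$358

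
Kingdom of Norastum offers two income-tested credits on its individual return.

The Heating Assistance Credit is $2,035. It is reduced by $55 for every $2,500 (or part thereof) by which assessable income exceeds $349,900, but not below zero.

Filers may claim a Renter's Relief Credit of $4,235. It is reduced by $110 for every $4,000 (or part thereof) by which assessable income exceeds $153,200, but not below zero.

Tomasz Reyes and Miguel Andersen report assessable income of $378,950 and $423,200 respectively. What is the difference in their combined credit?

Tomasz ($378,950): Heating Assistance Credit: income exceeds $349,900 by $29,050, which is 12 full-or-partial $2,500 increments; reduction = 12 × $55 = $660, leaving $1,375. Renter's Relief Credit: income exceeds $153,200 by $225,750 → 57 increments × $110 = $6,270 ≥ base, so the credit is $0. total $1,375 + $0 = $1,375
Miguel ($423,200): Heating Assistance Credit: income exceeds $349,900 by $73,300, which is 30 full-or-partial $2,500 increments; reduction = 30 × $55 = $1,650, leaving $385. Renter's Relief Credit: income exceeds $153,200 by $270,000 → 68 increments × $110 = $7,480 ≥ base, so the credit is $0. total $385 + $0 = $385
Difference: |$1,375 − $385| = $990.

$990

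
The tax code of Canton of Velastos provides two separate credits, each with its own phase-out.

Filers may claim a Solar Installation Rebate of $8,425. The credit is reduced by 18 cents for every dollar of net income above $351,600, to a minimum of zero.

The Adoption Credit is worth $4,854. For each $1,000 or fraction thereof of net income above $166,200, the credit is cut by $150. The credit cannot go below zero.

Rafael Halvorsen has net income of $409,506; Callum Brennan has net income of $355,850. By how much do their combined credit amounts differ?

Rafael ($409,506): Solar Installation Rebate: 18% of the $57,906 excess over $351,600 is $10,423.08 ≥ base, so the credit is $0. Adoption Credit: income exceeds $166,200 by $243,306 → 244 increments × $150 = $36,600 ≥ base, so the credit is $0. total $0 + $0 = $0
Callum ($355,850): Solar Installation Rebate: 18% of the $4,250 excess over $351,600 is $765; credit = $8,425 − $765 = $7,660. Adoption Credit: income exceeds $166,200 by $189,650 → 190 increments × $150 = $28,500 ≥ base, so the credit is $0. total $7,660 + $0 = $7,660
Difference: |$0 − $7,660| = $7,660.

$7,660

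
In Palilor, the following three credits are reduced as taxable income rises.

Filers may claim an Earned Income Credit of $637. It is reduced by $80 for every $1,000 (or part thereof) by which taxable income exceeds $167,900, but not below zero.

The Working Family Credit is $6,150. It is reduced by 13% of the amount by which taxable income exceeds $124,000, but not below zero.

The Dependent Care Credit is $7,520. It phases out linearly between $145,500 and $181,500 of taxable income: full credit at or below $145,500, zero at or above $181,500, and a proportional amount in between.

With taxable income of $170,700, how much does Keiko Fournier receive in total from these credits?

Earned Income Credit: income exceeds $167,900 by $2,800, which is 3 full-or-partial $1,000 increments; reduction = 3 × $80 = $240, leaving $397.
Working Family Credit: 13% of the $46,700 excess over $124,000 is $6,071; credit = $6,150 − $6,071 = $79.
Dependent Care Credit: $170,700 is $25,200 into a $36,000 phase-out range, leaving 10,800/36,000 of the credit: $7,520 × 10,800/36,000 = $2,256.
Total: $397 + $79 + $2,256 = $2,732.

$2,732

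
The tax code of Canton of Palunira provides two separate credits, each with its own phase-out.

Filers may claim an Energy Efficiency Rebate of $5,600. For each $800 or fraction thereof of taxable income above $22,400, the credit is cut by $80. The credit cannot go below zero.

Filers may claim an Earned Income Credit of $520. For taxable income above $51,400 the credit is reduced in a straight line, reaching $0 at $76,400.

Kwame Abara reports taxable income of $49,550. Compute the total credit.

$3,400

Energy Efficiency Rebate: income exceeds $22,400 by $27,150, which is 34 full-or-partial $800 increments; reduction = 34 × $80 = $2,720, leaving $2,880.
Earned Income Credit: $49,550 is at or below the $51,400 threshold, so the full $520 applies.
Total: $2,880 + $520 = $3,400.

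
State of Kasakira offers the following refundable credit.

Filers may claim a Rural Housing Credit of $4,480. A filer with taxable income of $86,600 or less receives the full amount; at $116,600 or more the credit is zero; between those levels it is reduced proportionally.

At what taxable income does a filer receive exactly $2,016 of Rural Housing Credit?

$103,100

$2,016 is 2,016/4,480 of the full $4,480, so 2,464/4,480 of the $30,000 range has been used: income = $86,600 + $30,000 × 2,464/4,480 = $103,100.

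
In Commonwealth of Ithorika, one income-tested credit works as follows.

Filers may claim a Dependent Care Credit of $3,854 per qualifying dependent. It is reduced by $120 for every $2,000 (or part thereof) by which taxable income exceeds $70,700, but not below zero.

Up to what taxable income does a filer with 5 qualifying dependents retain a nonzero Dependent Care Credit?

$390,700

Full credit = 5 × $3,854 = $19,270.
After 160 increments the reduction is 160 × $120 = $19,200, leaving $70; one more increment wipes it out. Increment 160 ends at excess 160 × $2,000 = $320,000, so the highest qualifying income is $70,700 + $320,000 = $390,700.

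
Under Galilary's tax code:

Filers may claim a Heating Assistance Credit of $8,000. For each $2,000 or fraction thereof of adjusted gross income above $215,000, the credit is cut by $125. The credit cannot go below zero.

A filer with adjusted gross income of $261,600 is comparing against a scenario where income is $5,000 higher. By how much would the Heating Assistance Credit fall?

At $261,600 — income exceeds $215,000 by $46,600, which is 24 full-or-partial $2,000 increments; reduction = 24 × $125 = $3,000, leaving $5,000.
At $266,600 — income exceeds $215,000 by $51,600, which is 26 full-or-partial $2,000 increments; reduction = 26 × $125 = $3,250, leaving $4,750.
Lost: $5,000 − $4,750 = $250.

$250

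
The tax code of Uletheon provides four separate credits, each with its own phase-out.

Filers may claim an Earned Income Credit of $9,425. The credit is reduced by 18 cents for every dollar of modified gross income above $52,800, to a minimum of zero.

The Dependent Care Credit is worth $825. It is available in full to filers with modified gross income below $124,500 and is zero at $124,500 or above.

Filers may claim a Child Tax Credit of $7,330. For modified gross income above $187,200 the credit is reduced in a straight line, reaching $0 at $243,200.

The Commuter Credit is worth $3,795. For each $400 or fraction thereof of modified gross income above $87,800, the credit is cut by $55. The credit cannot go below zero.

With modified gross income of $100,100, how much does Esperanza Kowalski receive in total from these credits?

Earned Income Credit: 18% of the $47,300 excess over $52,800 is $8,514; credit = $9,425 − $8,514 = $911.
Dependent Care Credit: $100,100 is below the $124,500 cutoff, so the full $825 applies.
Child Tax Credit: $100,100 is at or below the $187,200 threshold, so the full $7,330 applies.
Commuter Credit: income exceeds $87,800 by $12,300, which is 31 full-or-partial $400 increments; reduction = 31 × $55 = $1,705, leaving $2,090.
Total: $911 + $825 + $7,330 + $2,090 = $11,156.

$11,156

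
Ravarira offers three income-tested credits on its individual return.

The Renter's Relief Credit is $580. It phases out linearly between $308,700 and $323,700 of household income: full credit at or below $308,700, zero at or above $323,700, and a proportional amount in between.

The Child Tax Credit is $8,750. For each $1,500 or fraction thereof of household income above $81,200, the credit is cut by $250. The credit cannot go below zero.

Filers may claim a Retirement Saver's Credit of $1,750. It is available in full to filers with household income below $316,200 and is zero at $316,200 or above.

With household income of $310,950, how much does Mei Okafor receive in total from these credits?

Renter's Relief Credit: $310,950 is $2,250 into a $15,000 phase-out range, leaving 12,750/15,000 of the credit: $580 × 12,750/15,000 = $493.
Child Tax Credit: income exceeds $81,200 by $229,750 → 154 increments × $250 = $38,500 ≥ base, so the credit is $0.
Retirement Saver's Credit: $310,950 is below the $316,200 cutoff, so the full $1,750 applies.
Total: $493 + $0 + $1,750 = $2,243.

$2,243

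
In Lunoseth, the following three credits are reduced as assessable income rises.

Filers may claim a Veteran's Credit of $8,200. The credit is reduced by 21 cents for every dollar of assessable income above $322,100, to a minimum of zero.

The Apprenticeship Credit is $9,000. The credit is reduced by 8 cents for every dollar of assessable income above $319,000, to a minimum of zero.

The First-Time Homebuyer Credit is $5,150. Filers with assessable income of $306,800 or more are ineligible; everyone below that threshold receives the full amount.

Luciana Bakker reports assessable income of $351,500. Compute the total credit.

$8,426

Veteran's Credit: 21% of the $29,400 excess over $322,100 is $6,174; credit = $8,200 − $6,174 = $2,026.
Apprenticeship Credit: 8% of the $32,500 excess over $319,000 is $2,600; credit = $9,000 − $2,600 = $6,400.
First-Time Homebuyer Credit: $351,500 meets or exceeds the $306,800 cutoff, so the credit is $0.
Total: $2,026 + $6,400 + $0 = $8,426.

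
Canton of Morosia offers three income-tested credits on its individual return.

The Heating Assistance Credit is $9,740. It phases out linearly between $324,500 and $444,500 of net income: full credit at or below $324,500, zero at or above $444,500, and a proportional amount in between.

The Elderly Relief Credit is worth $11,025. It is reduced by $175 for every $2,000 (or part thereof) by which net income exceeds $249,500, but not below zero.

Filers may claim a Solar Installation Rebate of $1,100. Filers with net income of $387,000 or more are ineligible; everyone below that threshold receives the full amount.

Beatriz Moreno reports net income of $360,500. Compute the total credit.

$9,143

Heating Assistance Credit: $360,500 is $36,000 into a $120,000 phase-out range, leaving 84,000/120,000 of the credit: $9,740 × 84,000/120,000 = $6,818.
Elderly Relief Credit: income exceeds $249,500 by $111,000, which is 56 full-or-partial $2,000 increments; reduction = 56 × $175 = $9,800, leaving $1,225.
Solar Installation Rebate: $360,500 is below the $387,000 cutoff, so the full $1,100 applies.
Total: $6,818 + $1,225 + $1,100 = $9,143.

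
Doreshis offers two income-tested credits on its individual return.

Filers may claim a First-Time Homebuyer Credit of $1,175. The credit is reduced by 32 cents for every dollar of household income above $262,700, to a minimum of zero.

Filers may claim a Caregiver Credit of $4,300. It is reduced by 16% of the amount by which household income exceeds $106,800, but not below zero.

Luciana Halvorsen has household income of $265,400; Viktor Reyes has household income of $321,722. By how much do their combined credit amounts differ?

Luciana ($265,400): First-Time Homebuyer Credit: 32% of the $2,700 excess over $262,700 is $864; credit = $1,175 − $864 = $311. Caregiver Credit: 16% of the $158,600 excess over $106,800 is $25,376 ≥ base, so the credit is $0. total $311 + $0 = $311
Viktor ($321,722): First-Time Homebuyer Credit: 32% of the $59,022 excess over $262,700 is $18,887.04 ≥ base, so the credit is $0. Caregiver Credit: 16% of the $214,922 excess over $106,800 is $34,387.52 ≥ base, so the credit is $0. total $0 + $0 = $0
Difference: |$311 − $0| = $311.

$311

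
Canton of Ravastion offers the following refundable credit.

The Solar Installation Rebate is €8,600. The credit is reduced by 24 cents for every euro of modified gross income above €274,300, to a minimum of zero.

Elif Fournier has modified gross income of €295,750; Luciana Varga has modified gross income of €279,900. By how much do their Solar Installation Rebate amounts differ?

€3,804

Elif (€295,750): Solar Installation Rebate: 24% of the €21,450 excess over €274,300 is €5,148; credit = €8,600 − €5,148 = €3,452.
Luciana (€279,900): Solar Installation Rebate: 24% of the €5,600 excess over €274,300 is €1,344; credit = €8,600 − €1,344 = €7,256.
Difference: |€3,452 − €7,256| = €3,804.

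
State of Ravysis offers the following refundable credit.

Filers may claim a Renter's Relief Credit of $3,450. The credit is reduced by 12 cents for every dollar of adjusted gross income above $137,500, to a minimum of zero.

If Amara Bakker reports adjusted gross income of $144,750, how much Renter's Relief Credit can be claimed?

Renter's Relief Credit: 12% of the $7,250 excess over $137,500 is $870; credit = $3,450 − $870 = $2,580.

$2,580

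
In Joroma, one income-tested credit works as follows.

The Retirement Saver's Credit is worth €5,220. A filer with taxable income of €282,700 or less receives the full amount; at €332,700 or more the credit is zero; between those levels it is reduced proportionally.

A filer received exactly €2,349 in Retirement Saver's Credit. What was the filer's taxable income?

€310,200

€2,349 is 2,349/5,220 of the full €5,220, so 2,871/5,220 of the €50,000 range has been used: income = €282,700 + €50,000 × 2,871/5,220 = €310,200.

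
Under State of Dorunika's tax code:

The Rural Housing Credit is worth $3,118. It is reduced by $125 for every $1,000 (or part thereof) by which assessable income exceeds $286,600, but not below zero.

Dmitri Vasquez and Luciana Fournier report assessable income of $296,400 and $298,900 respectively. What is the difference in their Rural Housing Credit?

$375

Dmitri ($296,400): Rural Housing Credit: income exceeds $286,600 by $9,800, which is 10 full-or-partial $1,000 increments; reduction = 10 × $125 = $1,250, leaving $1,868.
Luciana ($298,900): Rural Housing Credit: income exceeds $286,600 by $12,300, which is 13 full-or-partial $1,000 increments; reduction = 13 × $125 = $1,625, leaving $1,493.
Difference: |$1,868 − $1,493| = $375.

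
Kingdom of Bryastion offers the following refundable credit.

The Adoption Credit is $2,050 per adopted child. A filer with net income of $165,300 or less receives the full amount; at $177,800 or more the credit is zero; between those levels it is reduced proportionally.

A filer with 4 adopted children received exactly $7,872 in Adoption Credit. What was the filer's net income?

$165,800

Full credit = 4 × $2,050 = $8,200.
$7,872 is 7,872/8,200 of the full $8,200, so 328/8,200 of the $12,500 range has been used: income = $165,300 + $12,500 × 328/8,200 = $165,800.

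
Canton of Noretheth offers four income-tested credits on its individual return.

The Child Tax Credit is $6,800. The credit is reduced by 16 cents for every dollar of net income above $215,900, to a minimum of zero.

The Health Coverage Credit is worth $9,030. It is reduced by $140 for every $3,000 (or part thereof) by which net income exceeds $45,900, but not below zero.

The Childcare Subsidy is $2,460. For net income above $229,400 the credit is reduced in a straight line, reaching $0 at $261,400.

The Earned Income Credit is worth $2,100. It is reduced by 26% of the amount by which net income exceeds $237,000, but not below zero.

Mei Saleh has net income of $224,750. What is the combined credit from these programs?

Child Tax Credit: 16% of the $8,850 excess over $215,900 is $1,416; credit = $6,800 − $1,416 = $5,384.
Health Coverage Credit: income exceeds $45,900 by $178,850, which is 60 full-or-partial $3,000 increments; reduction = 60 × $140 = $8,400, leaving $630.
Childcare Subsidy: $224,750 is at or below the $229,400 threshold, so the full $2,460 applies.
Earned Income Credit: $224,750 is at or below the $237,000 threshold, so the full $2,100 applies.
Total: $5,384 + $630 + $2,460 + $2,100 = $10,574.

$10,574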